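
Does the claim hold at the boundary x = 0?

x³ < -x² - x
x = 0: LHS = 0³ = 0, RHS = -0² - 0 = 0; 0 < 0 — FAILS

The relation fails at x = 0, so x = 0 is a counterexample.

Answer: No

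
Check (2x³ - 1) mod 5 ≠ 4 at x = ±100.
x = 100: LHS = (2·100³ - 1) mod 5 = 1999999 mod 5 = 4; 4 ≠ 4 — FAILS
x = -100: LHS = (2·(-100)³ - 1) mod 5 = (-2000001) mod 5 = 4; 4 ≠ 4 — FAILS

Answer: No, fails for both x = 100 and x = -100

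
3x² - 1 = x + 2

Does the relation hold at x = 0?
x = 0: LHS = 3·0² - 1 = -1, RHS = 0 + 2 = 2; -1 = 2 — FAILS

The relation fails at x = 0, so x = 0 is a counterexample.

Answer: No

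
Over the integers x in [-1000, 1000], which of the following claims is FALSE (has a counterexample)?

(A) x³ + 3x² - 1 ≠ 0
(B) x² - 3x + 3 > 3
(A) Track d = LHS − RHS over the integers in [-1000, 1000]. Equality would need d = 0, but d changes sign only between consecutive integers, jumping over 0:
x = -3: LHS = (-3)³ + 3·(-3)² - 1 = -1; -1 ≠ 0 — holds  (d = -1)
x = -2: LHS = (-2)³ + 3·(-2)² - 1 = 3; 3 ≠ 0 — holds  (d = 3)
x = -1: LHS = (-1)³ + 3·(-1)² - 1 = 1; 1 ≠ 0 — holds  (d = 1)
x = 0: LHS = 0³ + 3·0² - 1 = -1; -1 ≠ 0 — holds  (d = -1)
x = 0: LHS = 0³ + 3·0² - 1 = -1; -1 ≠ 0 — holds  (d = -1)
x = 1: LHS = 1³ + 3·1² - 1 = 3; 3 ≠ 0 — holds  (d = 3)
Away from these crossings d keeps a constant sign, and checking every integer in [-1000, 1000] confirms d ≠ 0 throughout. Hence the two sides are never equal, so the relation holds for every integer in [-1000, 1000].

(B) x = 0: LHS = 0² - 3·0 + 3 = 3; 3 > 3 — FAILS

Only (B) has a counterexample.

Answer: B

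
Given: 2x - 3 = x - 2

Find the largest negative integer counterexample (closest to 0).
Testing negative integers from -1 downward:
x = -1: LHS = 2·(-1) - 3 = -5, RHS = (-1) - 2 = -3; -5 = -3 — FAILS  ← closest negative counterexample to 0

Answer: x = -1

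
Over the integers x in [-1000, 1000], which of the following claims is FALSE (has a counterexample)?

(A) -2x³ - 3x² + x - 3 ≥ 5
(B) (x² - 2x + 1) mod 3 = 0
(A) x = 0: LHS = -2·0³ - 3·0² + 0 - 3 = -3; -3 ≥ 5 — FAILS
(B) x = 0: LHS = (0² - 2·0 + 1) mod 3 = 1 mod 3 = 1; 1 = 0 — FAILS

Answer: Both A and B are false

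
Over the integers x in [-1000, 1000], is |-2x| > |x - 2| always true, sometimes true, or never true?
Holds at x = 1: LHS = |-2·1| = |-2| = 2, RHS = |1 - 2| = |-1| = 1; 2 > 1 — holds
Fails at x = 0: LHS = |-2·0| = |0| = 0, RHS = |0 - 2| = |-2| = 2; 0 > 2 — FAILS
It is satisfied by some integers in the range but not all.

Answer: Sometimes true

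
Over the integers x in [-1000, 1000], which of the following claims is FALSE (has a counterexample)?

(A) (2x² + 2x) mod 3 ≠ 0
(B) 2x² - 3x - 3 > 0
(A) x = 0: LHS = (2·0² + 2·0) mod 3 = 0 mod 3 = 0; 0 ≠ 0 — FAILS
(B) x = 0: LHS = 2·0² - 3·0 - 3 = -3; -3 > 0 — FAILS

Answer: Both A and B are false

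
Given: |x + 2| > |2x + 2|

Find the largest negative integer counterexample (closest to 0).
Testing negative integers from -1 downward:
x = -1: LHS = |(-1) + 2| = |1| = 1, RHS = |2·(-1) + 2| = |0| = 0; 1 > 0 — holds
x = -2: LHS = |(-2) + 2| = |0| = 0, RHS = |2·(-2) + 2| = |-2| = 2; 0 > 2 — FAILS  ← closest negative counterexample to 0

Answer: x = -2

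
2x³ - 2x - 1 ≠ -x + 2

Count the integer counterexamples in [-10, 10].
Track d = LHS − RHS over the integers in [-10, 10]. Equality would need d = 0, but d changes sign only between consecutive integers, jumping over 0:
x = 1: LHS = 2·1³ - 2·1 - 1 = -1, RHS = -1 + 2 = 1; -1 ≠ 1 — holds  (d = -2)
x = 2: LHS = 2·2³ - 2·2 - 1 = 11, RHS = -2 + 2 = 0; 11 ≠ 0 — holds  (d = 11)
Away from these crossings d keeps a constant sign, and checking every integer in [-10, 10] confirms d ≠ 0 throughout. Hence the two sides are never equal, so the relation holds for every integer in [-10, 10].

No counterexample appears in that range.

Answer: 0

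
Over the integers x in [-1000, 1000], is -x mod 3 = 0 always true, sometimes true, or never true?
Holds at x = 0: LHS = (-0) mod 3 = 0 mod 3 = 0; 0 = 0 — holds
Fails at x = 1: LHS = (-1) mod 3 = 2; 2 = 0 — FAILS
It is satisfied by some integers in the range but not all.

Answer: Sometimes true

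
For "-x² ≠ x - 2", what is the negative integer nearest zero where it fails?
Testing negative integers from -1 downward:
x = -1: LHS = -(-1)² = -1, RHS = (-1) - 2 = -3; -1 ≠ -3 — holds
x = -2: LHS = -(-2)² = -4, RHS = (-2) - 2 = -4; -4 ≠ -4 — FAILS  ← closest negative counterexample to 0

Answer: x = -2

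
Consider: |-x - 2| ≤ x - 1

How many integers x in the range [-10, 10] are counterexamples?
Counterexamples in [-10, 10]: {-10, -9, -8, -7, -6, -5, -4, -3, -2, -1, 0, 1, 2, 3, 4, 5, 6, 7, 8, 9, 10}.

Counting them gives 21 values.

Answer: 21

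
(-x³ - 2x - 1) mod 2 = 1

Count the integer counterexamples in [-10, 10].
Counterexamples in [-10, 10]: {-9, -7, -5, -3, -1, 1, 3, 5, 7, 9}.

Counting them gives 10 values.

Answer: 10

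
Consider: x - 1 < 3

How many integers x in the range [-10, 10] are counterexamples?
Counterexamples in [-10, 10]: {4, 5, 6, 7, 8, 9, 10}.

Counting them gives 7 values.

Answer: 7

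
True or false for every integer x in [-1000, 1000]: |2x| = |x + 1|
The claim fails at x = 0:
x = 0: LHS = |2·0| = |0| = 0, RHS = |0 + 1| = |1| = 1; 0 = 1 — FAILS

Because a single integer refutes it, the statement is false.

Answer: False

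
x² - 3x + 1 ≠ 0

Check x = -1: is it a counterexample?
Substitute x = -1 into the relation:
x = -1: LHS = (-1)² - 3·(-1) + 1 = 5; 5 ≠ 0 — holds

The relation holds at x = -1, so it is not a counterexample.

Answer: No, x = -1 is not a counterexample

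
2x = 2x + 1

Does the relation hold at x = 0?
x = 0: LHS = 2·0 = 0, RHS = 2·0 + 1 = 1; 0 = 1 — FAILS

The relation fails at x = 0, so x = 0 is a counterexample.

Answer: No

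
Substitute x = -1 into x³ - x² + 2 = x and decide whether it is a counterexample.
Substitute x = -1 into the relation:
x = -1: LHS = (-1)³ - (-1)² + 2 = 0; 0 = -1 — FAILS

Since the claim fails at x = -1, this value is a counterexample.

Answer: Yes, x = -1 is a counterexample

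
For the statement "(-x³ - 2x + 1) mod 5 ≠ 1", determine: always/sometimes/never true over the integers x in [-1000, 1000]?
Holds at x = 1: LHS = (-1³ - 2·1 + 1) mod 5 = (-2) mod 5 = 3; 3 ≠ 1 — holds
Fails at x = 0: LHS = (-0³ - 2·0 + 1) mod 5 = 1 mod 5 = 1; 1 ≠ 1 — FAILS
It is satisfied by some integers in the range but not all.

Answer: Sometimes true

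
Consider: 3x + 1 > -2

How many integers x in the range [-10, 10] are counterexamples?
Counterexamples in [-10, 10]: {-10, -9, -8, -7, -6, -5, -4, -3, -2, -1}.

Counting them gives 10 values.

Answer: 10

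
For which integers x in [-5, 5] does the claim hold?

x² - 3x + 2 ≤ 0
Holds for: {1, 2}
Fails for: {-5, -4, -3, -2, -1, 0, 3, 4, 5}

Answer: {1, 2}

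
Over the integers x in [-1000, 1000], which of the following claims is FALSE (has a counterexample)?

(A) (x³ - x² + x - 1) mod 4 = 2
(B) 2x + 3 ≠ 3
(A) x = 0: LHS = (0³ - 0² + 0 - 1) mod 4 = (-1) mod 4 = 3; 3 = 2 — FAILS
(B) x = 0: LHS = 2·0 + 3 = 3; 3 ≠ 3 — FAILS

Answer: Both A and B are false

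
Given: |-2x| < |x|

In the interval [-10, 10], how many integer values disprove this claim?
Counterexamples in [-10, 10]: {-10, -9, -8, -7, -6, -5, -4, -3, -2, -1, 0, 1, 2, 3, 4, 5, 6, 7, 8, 9, 10}.

Counting them gives 21 values.

Answer: 21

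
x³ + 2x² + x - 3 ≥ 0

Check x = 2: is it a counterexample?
Substitute x = 2 into the relation:
x = 2: LHS = 2³ + 2·2² + 2 - 3 = 15; 15 ≥ 0 — holds

The claim holds here, so x = 2 is not a counterexample. (A counterexample exists elsewhere, e.g. x = 0.)

Answer: No, x = 2 is not a counterexample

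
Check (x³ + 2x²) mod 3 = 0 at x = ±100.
x = 100: LHS = (100³ + 2·100²) mod 3 = 1020000 mod 3 = 0; 0 = 0 — holds
x = -100: LHS = ((-100)³ + 2·(-100)²) mod 3 = (-980000) mod 3 = 1; 1 = 0 — FAILS

Answer: Partially: holds for x = 100, fails for x = -100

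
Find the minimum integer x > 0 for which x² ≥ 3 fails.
Testing positive integers:
x = 1: LHS = 1² = 1; 1 ≥ 3 — FAILS  ← smallest positive counterexample

Answer: x = 1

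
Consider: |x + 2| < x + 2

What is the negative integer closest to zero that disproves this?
Testing negative integers from -1 downward:
x = -1: LHS = |(-1) + 2| = |1| = 1, RHS = (-1) + 2 = 1; 1 < 1 — FAILS  ← closest negative counterexample to 0

Answer: x = -1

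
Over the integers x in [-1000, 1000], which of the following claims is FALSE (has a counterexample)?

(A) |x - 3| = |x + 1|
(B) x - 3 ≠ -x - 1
(A) x = 0: LHS = |0 - 3| = |-3| = 3, RHS = |0 + 1| = |1| = 1; 3 = 1 — FAILS
(B) x = 1: LHS = 1 - 3 = -2, RHS = -1 - 1 = -2; -2 ≠ -2 — FAILS

Answer: Both A and B are false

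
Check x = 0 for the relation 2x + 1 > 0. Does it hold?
x = 0: LHS = 2·0 + 1 = 1; 1 > 0 — holds

The relation is satisfied at x = 0.

Answer: Yes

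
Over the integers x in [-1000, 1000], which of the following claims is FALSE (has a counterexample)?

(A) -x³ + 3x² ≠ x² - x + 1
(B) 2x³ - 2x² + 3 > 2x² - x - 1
(A) Track d = LHS − RHS over the integers in [-1000, 1000]. Equality would need d = 0, but d changes sign only between consecutive integers, jumping over 0:
x = -1: LHS = -(-1)³ + 3·(-1)² = 4, RHS = (-1)² - (-1) + 1 = 3; 4 ≠ 3 — holds  (d = 1)
x = 0: LHS = -0³ + 3·0² = 0, RHS = 0² - 0 + 1 = 1; 0 ≠ 1 — holds  (d = -1)
x = 0: LHS = -0³ + 3·0² = 0, RHS = 0² - 0 + 1 = 1; 0 ≠ 1 — holds  (d = -1)
x = 1: LHS = -1³ + 3·1² = 2, RHS = 1² - 1 + 1 = 1; 2 ≠ 1 — holds  (d = 1)
x = 2: LHS = -2³ + 3·2² = 4, RHS = 2² - 2 + 1 = 3; 4 ≠ 3 — holds  (d = 1)
x = 3: LHS = -3³ + 3·3² = 0, RHS = 3² - 3 + 1 = 7; 0 ≠ 7 — holds  (d = -7)
Away from these crossings d keeps a constant sign, and checking every integer in [-1000, 1000] confirms d ≠ 0 throughout. Hence the two sides are never equal, so the relation holds for every integer in [-1000, 1000].

(B) x = -1: LHS = 2·(-1)³ - 2·(-1)² + 3 = -1, RHS = 2·(-1)² - (-1) - 1 = 2; -1 > 2 — FAILS

Only (B) has a counterexample.

Answer: B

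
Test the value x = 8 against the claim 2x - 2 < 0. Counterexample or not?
Substitute x = 8 into the relation:
x = 8: LHS = 2·8 - 2 = 14; 14 < 0 — FAILS

Since the claim fails at x = 8, this value is a counterexample.

Answer: Yes, x = 8 is a counterexample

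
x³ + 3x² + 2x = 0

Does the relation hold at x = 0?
x = 0: LHS = 0³ + 3·0² + 2·0 = 0; 0 = 0 — holds

The relation is satisfied at x = 0.

Answer: Yes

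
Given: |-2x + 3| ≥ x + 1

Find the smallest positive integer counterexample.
Testing positive integers:
x = 1: LHS = |-2·1 + 3| = |1| = 1, RHS = 1 + 1 = 2; 1 ≥ 2 — FAILS  ← smallest positive counterexample

Answer: x = 1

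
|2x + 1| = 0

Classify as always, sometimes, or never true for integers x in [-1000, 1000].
Over all integers in [-1000, 1000], LHS − RHS is always positive; it is smallest at x = 0, where it equals 1:
x = 0: LHS = |2·0 + 1| = |1| = 1; 1 = 0 — FAILS
At the ends of the range:
x = -1000: LHS = |2·(-1000) + 1| = |-1999| = 1999; 1999 = 0 — FAILS
x = 1000: LHS = |2·1000 + 1| = |2001| = 2001; 2001 = 0 — FAILS
Hence LHS − RHS is never 0, i.e. the two sides are never equal, so the claimed relation (=) fails for every integer in [-1000, 1000].

No integer in the range satisfies it.

Answer: Never true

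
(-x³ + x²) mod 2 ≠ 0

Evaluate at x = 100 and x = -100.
x = 100: LHS = (-100³ + 100²) mod 2 = (-990000) mod 2 = 0; 0 ≠ 0 — FAILS
x = -100: LHS = (-(-100)³ + (-100)²) mod 2 = 1010000 mod 2 = 0; 0 ≠ 0 — FAILS

Answer: No, fails for both x = 100 and x = -100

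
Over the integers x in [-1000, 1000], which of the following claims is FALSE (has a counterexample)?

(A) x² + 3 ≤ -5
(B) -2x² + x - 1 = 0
(A) x = 0: LHS = 0² + 3 = 3; 3 ≤ -5 — FAILS
(B) x = 0: LHS = -2·0² + 0 - 1 = -1; -1 = 0 — FAILS

Answer: Both A and B are false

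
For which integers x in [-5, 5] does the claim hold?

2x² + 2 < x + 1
Over all integers in [-5, 5], LHS − RHS is smallest at x = 0, where it equals 1:
x = 0: LHS = 2·0² + 2 = 2, RHS = 0 + 1 = 1; 2 < 1 — FAILS
At the ends of the range:
x = -5: LHS = 2·(-5)² + 2 = 52, RHS = (-5) + 1 = -4; 52 < -4 — FAILS
x = 5: LHS = 2·5² + 2 = 52, RHS = 5 + 1 = 6; 52 < 6 — FAILS
Hence LHS − RHS is never negative, i.e. LHS ≥ RHS throughout, so the claimed relation (<) fails for every integer in [-5, 5].

Answer: None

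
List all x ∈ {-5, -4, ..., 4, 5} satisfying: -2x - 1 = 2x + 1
Track d = LHS − RHS over the integers in [-5, 5]. Equality would need d = 0, but d changes sign only between consecutive integers, jumping over 0:
x = -1: LHS = -2·(-1) - 1 = 1, RHS = 2·(-1) + 1 = -1; 1 = -1 — FAILS  (d = 2)
x = 0: LHS = -2·0 - 1 = -1, RHS = 2·0 + 1 = 1; -1 = 1 — FAILS  (d = -2)
Away from these crossings d keeps a constant sign, and checking every integer in [-5, 5] confirms d ≠ 0 throughout. Hence the two sides are never equal, so the claimed relation (=) fails for every integer in [-5, 5].

Answer: None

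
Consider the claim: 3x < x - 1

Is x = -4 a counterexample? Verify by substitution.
Substitute x = -4 into the relation:
x = -4: LHS = 3·(-4) = -12, RHS = (-4) - 1 = -5; -12 < -5 — holds

The claim holds here, so x = -4 is not a counterexample. (A counterexample exists elsewhere, e.g. x = 0.)

Answer: No, x = -4 is not a counterexample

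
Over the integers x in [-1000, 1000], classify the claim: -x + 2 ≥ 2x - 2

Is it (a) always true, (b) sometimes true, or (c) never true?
Holds at x = 0: LHS = -0 + 2 = 2, RHS = 2·0 - 2 = -2; 2 ≥ -2 — holds
Fails at x = 2: LHS = -2 + 2 = 0, RHS = 2·2 - 2 = 2; 0 ≥ 2 — FAILS
It is satisfied by some integers in the range but not all.

Answer: Sometimes true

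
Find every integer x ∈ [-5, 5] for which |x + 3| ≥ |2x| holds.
Holds for: {-1, 0, 1, 2, 3}
Fails for: {-5, -4, -3, -2, 4, 5}

Answer: {-1, 0, 1, 2, 3}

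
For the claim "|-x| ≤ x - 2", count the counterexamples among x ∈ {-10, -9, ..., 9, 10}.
Counterexamples in [-10, 10]: {-10, -9, -8, -7, -6, -5, -4, -3, -2, -1, 0, 1, 2, 3, 4, 5, 6, 7, 8, 9, 10}.

Counting them gives 21 values.

Answer: 21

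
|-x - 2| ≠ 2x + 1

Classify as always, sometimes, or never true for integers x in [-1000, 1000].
Holds at x = 0: LHS = |-0 - 2| = |-2| = 2, RHS = 2·0 + 1 = 1; 2 ≠ 1 — holds
Fails at x = 1: LHS = |-1 - 2| = |-3| = 3, RHS = 2·1 + 1 = 3; 3 ≠ 3 — FAILS
It is satisfied by some integers in the range but not all.

Answer: Sometimes true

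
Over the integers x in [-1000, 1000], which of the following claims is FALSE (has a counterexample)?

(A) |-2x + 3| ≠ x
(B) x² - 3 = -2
(A) x = 1: LHS = |-2·1 + 3| = |1| = 1; 1 ≠ 1 — FAILS
(B) x = 0: LHS = 0² - 3 = -3; -3 = -2 — FAILS

Answer: Both A and B are false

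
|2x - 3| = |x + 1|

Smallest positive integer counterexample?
Testing positive integers:
x = 1: LHS = |2·1 - 3| = |-1| = 1, RHS = |1 + 1| = |2| = 2; 1 = 2 — FAILS  ← smallest positive counterexample

Answer: x = 1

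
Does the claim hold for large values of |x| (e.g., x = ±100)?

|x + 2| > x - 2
x = 100: LHS = |100 + 2| = |102| = 102, RHS = 100 - 2 = 98; 102 > 98 — holds
x = -100: LHS = |(-100) + 2| = |-98| = 98, RHS = (-100) - 2 = -102; 98 > -102 — holds

Answer: Yes, holds for both x = 100 and x = -100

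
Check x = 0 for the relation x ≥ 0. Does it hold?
x = 0: 0 ≥ 0 — holds

The relation is satisfied at x = 0.

Answer: Yes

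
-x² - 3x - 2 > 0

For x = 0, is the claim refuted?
Substitute x = 0 into the relation:
x = 0: LHS = -0² - 3·0 - 2 = -2; -2 > 0 — FAILS

Since the claim fails at x = 0, this value is a counterexample.

Answer: Yes, x = 0 is a counterexample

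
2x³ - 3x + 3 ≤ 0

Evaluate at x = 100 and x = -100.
x = 100: LHS = 2·100³ - 3·100 + 3 = 1999703; 1999703 ≤ 0 — FAILS
x = -100: LHS = 2·(-100)³ - 3·(-100) + 3 = -1999697; -1999697 ≤ 0 — holds

Answer: Partially: fails for x = 100, holds for x = -100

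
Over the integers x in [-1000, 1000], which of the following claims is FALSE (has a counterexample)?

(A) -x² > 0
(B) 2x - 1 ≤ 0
(A) x = 0: LHS = -0² = 0; 0 > 0 — FAILS
(B) x = 1: LHS = 2·1 - 1 = 1; 1 ≤ 0 — FAILS

Answer: Both A and B are false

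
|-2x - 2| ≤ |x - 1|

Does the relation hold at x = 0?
x = 0: LHS = |-2·0 - 2| = |-2| = 2, RHS = |0 - 1| = |-1| = 1; 2 ≤ 1 — FAILS

The relation fails at x = 0, so x = 0 is a counterexample.

Answer: No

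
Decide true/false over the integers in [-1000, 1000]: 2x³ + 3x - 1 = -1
The claim fails at x = 1:
x = 1: LHS = 2·1³ + 3·1 - 1 = 4; 4 = -1 — FAILS

Because a single integer refutes it, the statement is false.

Answer: False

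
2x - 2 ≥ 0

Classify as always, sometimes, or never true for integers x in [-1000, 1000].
Holds at x = 1: LHS = 2·1 - 2 = 0; 0 ≥ 0 — holds
Fails at x = 0: LHS = 2·0 - 2 = -2; -2 ≥ 0 — FAILS
It is satisfied by some integers in the range but not all.

Answer: Sometimes true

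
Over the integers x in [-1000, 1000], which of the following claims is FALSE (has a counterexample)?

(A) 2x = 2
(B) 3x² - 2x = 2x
(A) x = 0: LHS = 2·0 = 0; 0 = 2 — FAILS
(B) x = 1: LHS = 3·1² - 2·1 = 1, RHS = 2·1 = 2; 1 = 2 — FAILS

Answer: Both A and B are false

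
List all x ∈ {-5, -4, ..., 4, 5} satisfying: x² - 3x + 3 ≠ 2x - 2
Track d = LHS − RHS over the integers in [-5, 5]. Equality would need d = 0, but d changes sign only between consecutive integers, jumping over 0:
x = 1: LHS = 1² - 3·1 + 3 = 1, RHS = 2·1 - 2 = 0; 1 ≠ 0 — holds  (d = 1)
x = 2: LHS = 2² - 3·2 + 3 = 1, RHS = 2·2 - 2 = 2; 1 ≠ 2 — holds  (d = -1)
x = 3: LHS = 3² - 3·3 + 3 = 3, RHS = 2·3 - 2 = 4; 3 ≠ 4 — holds  (d = -1)
x = 4: LHS = 4² - 3·4 + 3 = 7, RHS = 2·4 - 2 = 6; 7 ≠ 6 — holds  (d = 1)
Away from these crossings d keeps a constant sign, and checking every integer in [-5, 5] confirms d ≠ 0 throughout. Hence the two sides are never equal, so the relation holds for every integer in [-5, 5].

Answer: All integers in [-5, 5]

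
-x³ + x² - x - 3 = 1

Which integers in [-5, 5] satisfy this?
Track d = LHS − RHS over the integers in [-5, 5]. Equality would need d = 0, but d changes sign only between consecutive integers, jumping over 0:
x = -2: LHS = -(-2)³ + (-2)² - (-2) - 3 = 11; 11 = 1 — FAILS  (d = 10)
x = -1: LHS = -(-1)³ + (-1)² - (-1) - 3 = 0; 0 = 1 — FAILS  (d = -1)
Away from these crossings d keeps a constant sign, and checking every integer in [-5, 5] confirms d ≠ 0 throughout. Hence the two sides are never equal, so the claimed relation (=) fails for every integer in [-5, 5].

Answer: None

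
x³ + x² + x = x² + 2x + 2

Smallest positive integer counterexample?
Testing positive integers:
x = 1: LHS = 1³ + 1² + 1 = 3, RHS = 1² + 2·1 + 2 = 5; 3 = 5 — FAILS  ← smallest positive counterexample

Answer: x = 1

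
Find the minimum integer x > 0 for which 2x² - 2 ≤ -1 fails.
Testing positive integers:
x = 1: LHS = 2·1² - 2 = 0; 0 ≤ -1 — FAILS  ← smallest positive counterexample

Answer: x = 1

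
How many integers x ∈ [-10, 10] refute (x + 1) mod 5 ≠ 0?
Counterexamples in [-10, 10]: {-6, -1, 4, 9}.

Counting them gives 4 values.

Answer: 4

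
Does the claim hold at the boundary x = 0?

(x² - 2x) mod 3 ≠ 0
x = 0: LHS = (0² - 2·0) mod 3 = 0 mod 3 = 0; 0 ≠ 0 — FAILS

The relation fails at x = 0, so x = 0 is a counterexample.

Answer: No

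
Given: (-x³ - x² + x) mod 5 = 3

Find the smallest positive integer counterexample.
Testing positive integers:
x = 1: LHS = (-1³ - 1² + 1) mod 5 = (-1) mod 5 = 4; 4 = 3 — FAILS  ← smallest positive counterexample

Answer: x = 1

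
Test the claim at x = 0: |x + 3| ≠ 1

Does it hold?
x = 0: LHS = |0 + 3| = |3| = 3; 3 ≠ 1 — holds

The relation is satisfied at x = 0.

Answer: Yes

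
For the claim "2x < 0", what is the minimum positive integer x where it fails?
Testing positive integers:
x = 1: LHS = 2·1 = 2; 2 < 0 — FAILS  ← smallest positive counterexample

Answer: x = 1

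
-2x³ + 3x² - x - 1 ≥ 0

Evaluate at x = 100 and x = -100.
x = 100: LHS = -2·100³ + 3·100² - 100 - 1 = -1970101; -1970101 ≥ 0 — FAILS
x = -100: LHS = -2·(-100)³ + 3·(-100)² - (-100) - 1 = 2030099; 2030099 ≥ 0 — holds

Answer: Partially: fails for x = 100, holds for x = -100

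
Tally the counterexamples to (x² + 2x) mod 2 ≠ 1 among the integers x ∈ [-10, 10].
Counterexamples in [-10, 10]: {-9, -7, -5, -3, -1, 1, 3, 5, 7, 9}.

Counting them gives 10 values.

Answer: 10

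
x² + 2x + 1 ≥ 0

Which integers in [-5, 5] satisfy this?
Over all integers in [-5, 5], LHS − RHS is smallest at x = -1, where it equals 0:
x = -1: LHS = (-1)² + 2·(-1) + 1 = 0; 0 ≥ 0 — holds
At the ends of the range:
x = -5: LHS = (-5)² + 2·(-5) + 1 = 16; 16 ≥ 0 — holds
x = 5: LHS = 5² + 2·5 + 1 = 36; 36 ≥ 0 — holds
Hence LHS − RHS is never negative, i.e. LHS ≥ RHS throughout, so the relation holds for every integer in [-5, 5].

Answer: All integers in [-5, 5]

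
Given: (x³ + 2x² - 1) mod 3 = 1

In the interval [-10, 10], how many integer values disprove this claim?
Counterexamples in [-10, 10]: {-10, -9, -8, -7, -6, -5, -4, -3, -2, -1, 0, 1, 2, 3, 4, 5, 6, 7, 8, 9, 10}.

Counting them gives 21 values.

Answer: 21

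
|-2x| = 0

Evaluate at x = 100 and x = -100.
x = 100: LHS = |-2·100| = |-200| = 200; 200 = 0 — FAILS
x = -100: LHS = |-2·(-100)| = |200| = 200; 200 = 0 — FAILS

Answer: No, fails for both x = 100 and x = -100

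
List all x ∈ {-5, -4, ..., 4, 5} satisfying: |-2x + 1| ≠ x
Holds for: {-5, -4, -3, -2, -1, 0, 2, 3, 4, 5}
Fails for: {1}

Answer: {-5, -4, -3, -2, -1, 0, 2, 3, 4, 5}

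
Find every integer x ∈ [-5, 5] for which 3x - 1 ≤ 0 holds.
Holds for: {-5, -4, -3, -2, -1, 0}
Fails for: {1, 2, 3, 4, 5}

Answer: {-5, -4, -3, -2, -1, 0}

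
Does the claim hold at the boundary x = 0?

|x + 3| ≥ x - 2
x = 0: LHS = |0 + 3| = |3| = 3, RHS = 0 - 2 = -2; 3 ≥ -2 — holds

The relation is satisfied at x = 0.

Answer: Yes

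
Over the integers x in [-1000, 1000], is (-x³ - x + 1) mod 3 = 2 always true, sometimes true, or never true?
Holds at x = 1: LHS = (-1³ - 1 + 1) mod 3 = (-1) mod 3 = 2; 2 = 2 — holds
Fails at x = 0: LHS = (-0³ - 0 + 1) mod 3 = 1 mod 3 = 1; 1 = 2 — FAILS
It is satisfied by some integers in the range but not all.

Answer: Sometimes true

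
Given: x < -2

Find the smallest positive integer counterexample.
Testing positive integers:
x = 1: 1 < -2 — FAILS  ← smallest positive counterexample

Answer: x = 1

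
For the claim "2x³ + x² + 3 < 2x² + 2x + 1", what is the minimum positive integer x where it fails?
Testing positive integers:
x = 1: LHS = 2·1³ + 1² + 3 = 6, RHS = 2·1² + 2·1 + 1 = 5; 6 < 5 — FAILS  ← smallest positive counterexample

Answer: x = 1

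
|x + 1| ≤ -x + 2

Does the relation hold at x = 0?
x = 0: LHS = |0 + 1| = |1| = 1, RHS = -0 + 2 = 2; 1 ≤ 2 — holds

The relation is satisfied at x = 0.

Answer: Yes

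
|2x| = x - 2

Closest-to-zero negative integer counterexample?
Testing negative integers from -1 downward:
x = -1: LHS = |2·(-1)| = |-2| = 2, RHS = (-1) - 2 = -3; 2 = -3 — FAILS  ← closest negative counterexample to 0

Answer: x = -1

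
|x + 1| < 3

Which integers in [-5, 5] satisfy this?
Holds for: {-3, -2, -1, 0, 1}
Fails for: {-5, -4, 2, 3, 4, 5}

Answer: {-3, -2, -1, 0, 1}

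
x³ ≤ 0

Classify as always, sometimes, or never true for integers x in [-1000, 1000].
Holds at x = 0: LHS = 0³ = 0; 0 ≤ 0 — holds
Fails at x = 1: LHS = 1³ = 1; 1 ≤ 0 — FAILS
It is satisfied by some integers in the range but not all.

Answer: Sometimes true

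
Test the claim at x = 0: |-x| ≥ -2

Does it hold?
x = 0: LHS = |-0| = |0| = 0; 0 ≥ -2 — holds

The relation is satisfied at x = 0.

Answer: Yes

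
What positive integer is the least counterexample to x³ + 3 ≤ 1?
Testing positive integers:
x = 1: LHS = 1³ + 3 = 4; 4 ≤ 1 — FAILS  ← smallest positive counterexample

Answer: x = 1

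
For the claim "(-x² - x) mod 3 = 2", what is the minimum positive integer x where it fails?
Testing positive integers:
x = 1: LHS = (-1² - 1) mod 3 = (-2) mod 3 = 1; 1 = 2 — FAILS  ← smallest positive counterexample

Answer: x = 1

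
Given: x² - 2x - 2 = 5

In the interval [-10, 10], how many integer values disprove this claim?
Counterexamples in [-10, 10]: {-10, -9, -8, -7, -6, -5, -4, -3, -2, -1, 0, 1, 2, 3, 4, 5, 6, 7, 8, 9, 10}.

Counting them gives 21 values.

Answer: 21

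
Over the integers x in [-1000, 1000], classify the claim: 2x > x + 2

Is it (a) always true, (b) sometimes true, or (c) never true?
Holds at x = 3: LHS = 2·3 = 6, RHS = 3 + 2 = 5; 6 > 5 — holds
Fails at x = 0: LHS = 2·0 = 0, RHS = 0 + 2 = 2; 0 > 2 — FAILS
It is satisfied by some integers in the range but not all.

Answer: Sometimes true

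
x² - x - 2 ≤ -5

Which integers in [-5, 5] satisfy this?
Over all integers in [-5, 5], LHS − RHS is smallest at x = 0, where it equals 3:
x = 0: LHS = 0² - 0 - 2 = -2; -2 ≤ -5 — FAILS
At the ends of the range:
x = -5: LHS = (-5)² - (-5) - 2 = 28; 28 ≤ -5 — FAILS
x = 5: LHS = 5² - 5 - 2 = 18; 18 ≤ -5 — FAILS
Hence LHS − RHS is never zero or negative, i.e. LHS > RHS throughout, so the claimed relation (≤) fails for every integer in [-5, 5].

Answer: None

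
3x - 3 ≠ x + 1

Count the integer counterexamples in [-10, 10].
Counterexamples in [-10, 10]: {2}.

Counting them gives 1 values.

Answer: 1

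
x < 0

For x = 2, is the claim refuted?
Substitute x = 2 into the relation:
x = 2: 2 < 0 — FAILS

Since the claim fails at x = 2, this value is a counterexample.

Answer: Yes, x = 2 is a counterexample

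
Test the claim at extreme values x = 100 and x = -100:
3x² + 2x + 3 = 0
x = 100: LHS = 3·100² + 2·100 + 3 = 30203; 30203 = 0 — FAILS
x = -100: LHS = 3·(-100)² + 2·(-100) + 3 = 29803; 29803 = 0 — FAILS

Answer: No, fails for both x = 100 and x = -100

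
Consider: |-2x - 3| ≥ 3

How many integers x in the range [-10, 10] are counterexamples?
Counterexamples in [-10, 10]: {-2, -1}.

Counting them gives 2 values.

Answer: 2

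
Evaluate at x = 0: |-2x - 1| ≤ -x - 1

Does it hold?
x = 0: LHS = |-2·0 - 1| = |-1| = 1, RHS = -0 - 1 = -1; 1 ≤ -1 — FAILS

The relation fails at x = 0, so x = 0 is a counterexample.

Answer: No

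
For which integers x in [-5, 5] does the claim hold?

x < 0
Holds for: {-5, -4, -3, -2, -1}
Fails for: {0, 1, 2, 3, 4, 5}

Answer: {-5, -4, -3, -2, -1}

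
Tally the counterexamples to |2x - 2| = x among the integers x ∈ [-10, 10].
Counterexamples in [-10, 10]: {-10, -9, -8, -7, -6, -5, -4, -3, -2, -1, 0, 1, 3, 4, 5, 6, 7, 8, 9, 10}.

Counting them gives 20 values.

Answer: 20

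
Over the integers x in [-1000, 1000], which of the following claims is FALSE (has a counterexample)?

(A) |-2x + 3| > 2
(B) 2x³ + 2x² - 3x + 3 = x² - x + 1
(A) x = 1: LHS = |-2·1 + 3| = |1| = 1; 1 > 2 — FAILS
(B) x = 0: LHS = 2·0³ + 2·0² - 3·0 + 3 = 3, RHS = 0² - 0 + 1 = 1; 3 = 1 — FAILS

Answer: Both A and B are false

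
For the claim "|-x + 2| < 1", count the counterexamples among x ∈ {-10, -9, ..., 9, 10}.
Counterexamples in [-10, 10]: {-10, -9, -8, -7, -6, -5, -4, -3, -2, -1, 0, 1, 3, 4, 5, 6, 7, 8, 9, 10}.

Counting them gives 20 values.

Answer: 20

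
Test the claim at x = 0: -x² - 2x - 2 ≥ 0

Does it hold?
x = 0: LHS = -0² - 2·0 - 2 = -2; -2 ≥ 0 — FAILS

The relation fails at x = 0, so x = 0 is a counterexample.

Answer: No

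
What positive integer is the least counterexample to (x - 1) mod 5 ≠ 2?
Testing positive integers:
x = 1: LHS = (1 - 1) mod 5 = 0 mod 5 = 0; 0 ≠ 2 — holds
x = 2: LHS = (2 - 1) mod 5 = 1 mod 5 = 1; 1 ≠ 2 — holds
x = 3: LHS = (3 - 1) mod 5 = 2 mod 5 = 2; 2 ≠ 2 — FAILS  ← smallest positive counterexample

Answer: x = 3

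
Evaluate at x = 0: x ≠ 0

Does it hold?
x = 0: 0 ≠ 0 — FAILS

The relation fails at x = 0, so x = 0 is a counterexample.

Answer: No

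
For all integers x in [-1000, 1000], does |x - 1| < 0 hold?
The claim fails at x = 0:
x = 0: LHS = |0 - 1| = |-1| = 1; 1 < 0 — FAILS

Because a single integer refutes it, the statement is false.

Answer: False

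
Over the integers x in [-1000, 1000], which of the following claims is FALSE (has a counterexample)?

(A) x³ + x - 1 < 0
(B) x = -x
(A) x = 1: LHS = 1³ + 1 - 1 = 1; 1 < 0 — FAILS
(B) x = 1: 1 = -1 — FAILS

Answer: Both A and B are false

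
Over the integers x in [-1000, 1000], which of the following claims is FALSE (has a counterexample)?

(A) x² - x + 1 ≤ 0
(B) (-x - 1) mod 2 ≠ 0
(A) x = 0: LHS = 0² - 0 + 1 = 1; 1 ≤ 0 — FAILS
(B) x = 1: LHS = (-1 - 1) mod 2 = (-2) mod 2 = 0; 0 ≠ 0 — FAILS

Answer: Both A and B are false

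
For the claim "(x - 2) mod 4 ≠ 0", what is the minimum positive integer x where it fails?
Testing positive integers:
x = 1: LHS = (1 - 2) mod 4 = (-1) mod 4 = 3; 3 ≠ 0 — holds
x = 2: LHS = (2 - 2) mod 4 = 0 mod 4 = 0; 0 ≠ 0 — FAILS  ← smallest positive counterexample

Answer: x = 2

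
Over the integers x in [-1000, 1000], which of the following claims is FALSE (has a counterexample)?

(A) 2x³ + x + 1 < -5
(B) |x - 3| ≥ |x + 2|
(A) x = 0: LHS = 2·0³ + 0 + 1 = 1; 1 < -5 — FAILS
(B) x = 1: LHS = |1 - 3| = |-2| = 2, RHS = |1 + 2| = |3| = 3; 2 ≥ 3 — FAILS

Answer: Both A and B are false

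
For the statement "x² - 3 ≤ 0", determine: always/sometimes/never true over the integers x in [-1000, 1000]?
Holds at x = 0: LHS = 0² - 3 = -3; -3 ≤ 0 — holds
Fails at x = 2: LHS = 2² - 3 = 1; 1 ≤ 0 — FAILS
It is satisfied by some integers in the range but not all.

Answer: Sometimes true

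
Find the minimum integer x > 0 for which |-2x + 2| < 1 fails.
Testing positive integers:
x = 1: LHS = |-2·1 + 2| = |0| = 0; 0 < 1 — holds
x = 2: LHS = |-2·2 + 2| = |-2| = 2; 2 < 1 — FAILS  ← smallest positive counterexample

Answer: x = 2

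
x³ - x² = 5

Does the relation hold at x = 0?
x = 0: LHS = 0³ - 0² = 0; 0 = 5 — FAILS

The relation fails at x = 0, so x = 0 is a counterexample.

Answer: No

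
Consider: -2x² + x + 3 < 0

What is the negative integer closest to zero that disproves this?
Testing negative integers from -1 downward:
x = -1: LHS = -2·(-1)² + (-1) + 3 = 0; 0 < 0 — FAILS  ← closest negative counterexample to 0

Answer: x = -1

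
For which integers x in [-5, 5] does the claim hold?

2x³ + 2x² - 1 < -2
Holds for: {-5, -4, -3, -2}
Fails for: {-1, 0, 1, 2, 3, 4, 5}

Answer: {-5, -4, -3, -2}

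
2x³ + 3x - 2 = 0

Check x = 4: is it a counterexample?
Substitute x = 4 into the relation:
x = 4: LHS = 2·4³ + 3·4 - 2 = 138; 138 = 0 — FAILS

Since the claim fails at x = 4, this value is a counterexample.

Answer: Yes, x = 4 is a counterexample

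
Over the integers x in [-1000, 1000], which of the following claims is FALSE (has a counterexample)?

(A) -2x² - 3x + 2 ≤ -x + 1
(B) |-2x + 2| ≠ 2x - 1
(A) x = 0: LHS = -2·0² - 3·0 + 2 = 2, RHS = -0 + 1 = 1; 2 ≤ 1 — FAILS

(B) Track d = LHS − RHS over the integers in [-1000, 1000]. Equality would need d = 0, but d changes sign only between consecutive integers, jumping over 0:
x = 0: LHS = |-2·0 + 2| = |2| = 2, RHS = 2·0 - 1 = -1; 2 ≠ -1 — holds  (d = 3)
x = 1: LHS = |-2·1 + 2| = |0| = 0, RHS = 2·1 - 1 = 1; 0 ≠ 1 — holds  (d = -1)
Away from these crossings d keeps a constant sign, and checking every integer in [-1000, 1000] confirms d ≠ 0 throughout. Hence the two sides are never equal, so the relation holds for every integer in [-1000, 1000].

Only (A) has a counterexample.

Answer: A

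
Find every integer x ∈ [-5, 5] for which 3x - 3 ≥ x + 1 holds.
Holds for: {2, 3, 4, 5}
Fails for: {-5, -4, -3, -2, -1, 0, 1}

Answer: {2, 3, 4, 5}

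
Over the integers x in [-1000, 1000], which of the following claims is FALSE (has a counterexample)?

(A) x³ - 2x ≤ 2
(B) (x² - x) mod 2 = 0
(A) x = 2: LHS = 2³ - 2·2 = 4; 4 ≤ 2 — FAILS

(B) For a polynomial with integer coefficients, its value mod 2 depends only on x mod 2, so it suffices to check one representative of each residue class, x = 0, 1:
x = 0: LHS = (0² - 0) mod 2 = 0 mod 2 = 0; 0 = 0 — holds
x = 1: LHS = (1² - 1) mod 2 = 0 mod 2 = 0; 0 = 0 — holds
The relation holds in every residue class, so the relation holds for every integer in [-1000, 1000].

Only (A) has a counterexample.

Answer: A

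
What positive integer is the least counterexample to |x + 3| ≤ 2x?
Testing positive integers:
x = 1: LHS = |1 + 3| = |4| = 4, RHS = 2·1 = 2; 4 ≤ 2 — FAILS  ← smallest positive counterexample

Answer: x = 1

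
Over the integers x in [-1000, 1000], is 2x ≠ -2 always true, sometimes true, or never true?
Holds at x = 0: LHS = 2·0 = 0; 0 ≠ -2 — holds
Fails at x = -1: LHS = 2·(-1) = -2; -2 ≠ -2 — FAILS
It is satisfied by some integers in the range but not all.

Answer: Sometimes true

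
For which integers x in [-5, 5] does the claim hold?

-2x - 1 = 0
Track d = LHS − RHS over the integers in [-5, 5]. Equality would need d = 0, but d changes sign only between consecutive integers, jumping over 0:
x = -1: LHS = -2·(-1) - 1 = 1; 1 = 0 — FAILS  (d = 1)
x = 0: LHS = -2·0 - 1 = -1; -1 = 0 — FAILS  (d = -1)
Away from these crossings d keeps a constant sign, and checking every integer in [-5, 5] confirms d ≠ 0 throughout. Hence the two sides are never equal, so the claimed relation (=) fails for every integer in [-5, 5].

Answer: None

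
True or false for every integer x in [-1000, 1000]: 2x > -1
The claim fails at x = -1:
x = -1: LHS = 2·(-1) = -2; -2 > -1 — FAILS

Because a single integer refutes it, the statement is false.

Answer: False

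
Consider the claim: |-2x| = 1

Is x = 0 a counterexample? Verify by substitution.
Substitute x = 0 into the relation:
x = 0: LHS = |-2·0| = |0| = 0; 0 = 1 — FAILS

Since the claim fails at x = 0, this value is a counterexample.

Answer: Yes, x = 0 is a counterexample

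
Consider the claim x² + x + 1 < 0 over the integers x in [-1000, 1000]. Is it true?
The claim fails at x = 0:
x = 0: LHS = 0² + 0 + 1 = 1; 1 < 0 — FAILS

Because a single integer refutes it, the statement is false.

Answer: False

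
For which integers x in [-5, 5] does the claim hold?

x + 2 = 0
Holds for: {-2}
Fails for: {-5, -4, -3, -1, 0, 1, 2, 3, 4, 5}

Answer: {-2}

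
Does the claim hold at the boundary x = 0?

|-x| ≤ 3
x = 0: LHS = |-0| = |0| = 0; 0 ≤ 3 — holds

The relation is satisfied at x = 0.

Answer: Yes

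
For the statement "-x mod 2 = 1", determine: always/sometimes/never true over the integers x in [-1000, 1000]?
Holds at x = 1: LHS = (-1) mod 2 = 1; 1 = 1 — holds
Fails at x = 0: LHS = (-0) mod 2 = 0 mod 2 = 0; 0 = 1 — FAILS
It is satisfied by some integers in the range but not all.

Answer: Sometimes true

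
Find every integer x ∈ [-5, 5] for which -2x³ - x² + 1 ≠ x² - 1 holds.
Track d = LHS − RHS over the integers in [-5, 5]. Equality would need d = 0, but d changes sign only between consecutive integers, jumping over 0:
x = 0: LHS = -2·0³ - 0² + 1 = 1, RHS = 0² - 1 = -1; 1 ≠ -1 — holds  (d = 2)
x = 1: LHS = -2·1³ - 1² + 1 = -2, RHS = 1² - 1 = 0; -2 ≠ 0 — holds  (d = -2)
Away from these crossings d keeps a constant sign, and checking every integer in [-5, 5] confirms d ≠ 0 throughout. Hence the two sides are never equal, so the relation holds for every integer in [-5, 5].

Answer: All integers in [-5, 5]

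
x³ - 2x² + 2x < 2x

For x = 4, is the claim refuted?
Substitute x = 4 into the relation:
x = 4: LHS = 4³ - 2·4² + 2·4 = 40, RHS = 2·4 = 8; 40 < 8 — FAILS

Since the claim fails at x = 4, this value is a counterexample.

Answer: Yes, x = 4 is a counterexample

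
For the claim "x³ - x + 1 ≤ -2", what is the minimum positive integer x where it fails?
Testing positive integers:
x = 1: LHS = 1³ - 1 + 1 = 1; 1 ≤ -2 — FAILS  ← smallest positive counterexample

Answer: x = 1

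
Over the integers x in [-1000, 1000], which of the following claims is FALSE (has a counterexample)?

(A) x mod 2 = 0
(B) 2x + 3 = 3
(A) x = 1: LHS = 1 mod 2 = 1; 1 = 0 — FAILS
(B) x = 1: LHS = 2·1 + 3 = 5; 5 = 3 — FAILS

Answer: Both A and B are false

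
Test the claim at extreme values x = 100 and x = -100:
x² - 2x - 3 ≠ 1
x = 100: LHS = 100² - 2·100 - 3 = 9797; 9797 ≠ 1 — holds
x = -100: LHS = (-100)² - 2·(-100) - 3 = 10197; 10197 ≠ 1 — holds

Answer: Yes, holds for both x = 100 and x = -100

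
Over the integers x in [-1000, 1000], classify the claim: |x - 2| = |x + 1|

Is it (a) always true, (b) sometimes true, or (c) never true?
Track d = LHS − RHS over the integers in [-1000, 1000]. Equality would need d = 0, but d changes sign only between consecutive integers, jumping over 0:
x = 0: LHS = |0 - 2| = |-2| = 2, RHS = |0 + 1| = |1| = 1; 2 = 1 — FAILS  (d = 1)
x = 1: LHS = |1 - 2| = |-1| = 1, RHS = |1 + 1| = |2| = 2; 1 = 2 — FAILS  (d = -1)
Away from these crossings d keeps a constant sign, and checking every integer in [-1000, 1000] confirms d ≠ 0 throughout. Hence the two sides are never equal, so the claimed relation (=) fails for every integer in [-1000, 1000].

No integer in the range satisfies it.

Answer: Never true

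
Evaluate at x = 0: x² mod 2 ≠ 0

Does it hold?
x = 0: LHS = (0²) mod 2 = 0 mod 2 = 0; 0 ≠ 0 — FAILS

The relation fails at x = 0, so x = 0 is a counterexample.

Answer: No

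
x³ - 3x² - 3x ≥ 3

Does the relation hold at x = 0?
x = 0: LHS = 0³ - 3·0² - 3·0 = 0; 0 ≥ 3 — FAILS

The relation fails at x = 0, so x = 0 is a counterexample.

Answer: No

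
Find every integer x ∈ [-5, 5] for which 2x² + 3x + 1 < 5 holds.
Holds for: {-2, -1, 0}
Fails for: {-5, -4, -3, 1, 2, 3, 4, 5}

Answer: {-2, -1, 0}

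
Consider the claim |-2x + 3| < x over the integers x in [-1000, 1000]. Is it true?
The claim fails at x = 0:
x = 0: LHS = |-2·0 + 3| = |3| = 3; 3 < 0 — FAILS

Because a single integer refutes it, the statement is false.

Answer: False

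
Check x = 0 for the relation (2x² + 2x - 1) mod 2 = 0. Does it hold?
x = 0: LHS = (2·0² + 2·0 - 1) mod 2 = (-1) mod 2 = 1; 1 = 0 — FAILS

The relation fails at x = 0, so x = 0 is a counterexample.

Answer: No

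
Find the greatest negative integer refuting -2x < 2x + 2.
Testing negative integers from -1 downward:
x = -1: LHS = -2·(-1) = 2, RHS = 2·(-1) + 2 = 0; 2 < 0 — FAILS  ← closest negative counterexample to 0

Answer: x = -1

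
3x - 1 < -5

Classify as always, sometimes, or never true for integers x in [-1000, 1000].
Holds at x = -2: LHS = 3·(-2) - 1 = -7; -7 < -5 — holds
Fails at x = 0: LHS = 3·0 - 1 = -1; -1 < -5 — FAILS
It is satisfied by some integers in the range but not all.

Answer: Sometimes true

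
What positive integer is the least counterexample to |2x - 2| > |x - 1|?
Testing positive integers:
x = 1: LHS = |2·1 - 2| = |0| = 0, RHS = |1 - 1| = |0| = 0; 0 > 0 — FAILS  ← smallest positive counterexample

Answer: x = 1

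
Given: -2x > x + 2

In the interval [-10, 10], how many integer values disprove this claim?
Counterexamples in [-10, 10]: {0, 1, 2, 3, 4, 5, 6, 7, 8, 9, 10}.

Counting them gives 11 values.

Answer: 11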